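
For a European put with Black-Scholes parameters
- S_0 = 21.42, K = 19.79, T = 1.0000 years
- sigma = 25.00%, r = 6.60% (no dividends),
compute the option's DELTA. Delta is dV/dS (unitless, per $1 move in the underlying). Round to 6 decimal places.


d1 = 0.7055932216; d2 = 0.4555932216
phi(d1) = 0.3110289046; exp(-qT) = 1.0000000000; exp(-rT) = 0.9361308643
N(-d1) = 0.2402205704
Delta = -exp(-qT) * N(-d1) = -1.0000000000 * 0.2402205704 = -0.240221

Answer: Delta = -0.240221


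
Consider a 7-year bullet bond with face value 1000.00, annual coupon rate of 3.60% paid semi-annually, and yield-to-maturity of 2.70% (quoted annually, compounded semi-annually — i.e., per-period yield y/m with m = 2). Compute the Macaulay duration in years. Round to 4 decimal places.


Answer: Macaulay duration = 6.2748 years

Derivation:
Coupon per period c = face * coupon_rate / m = 18.000000
Periods per year m = 2; per-period yield y/m = 0.013500
Number of cashflows N = 14
Cashflows (t years, CF_t, discount factor 1/(1+y/m)^(m*t), PV):
  t = 0.5000: CF_t = 18.000000, DF = 0.986680, PV = 17.760237
  t = 1.0000: CF_t = 18.000000, DF = 0.973537, PV = 17.523667
  t = 1.5000: CF_t = 18.000000, DF = 0.960569, PV = 17.290249
  t = 2.0000: CF_t = 18.000000, DF = 0.947774, PV = 17.059940
  t = 2.5000: CF_t = 18.000000, DF = 0.935150, PV = 16.832698
  t = 3.0000: CF_t = 18.000000, DF = 0.922694, PV = 16.608484
  t = 3.5000: CF_t = 18.000000, DF = 0.910403, PV = 16.387256
  t = 4.0000: CF_t = 18.000000, DF = 0.898276, PV = 16.168975
  t = 4.5000: CF_t = 18.000000, DF = 0.886311, PV = 15.953601
  t = 5.0000: CF_t = 18.000000, DF = 0.874505, PV = 15.741096
  t = 5.5000: CF_t = 18.000000, DF = 0.862857, PV = 15.531422
  t = 6.0000: CF_t = 18.000000, DF = 0.851363, PV = 15.324541
  t = 6.5000: CF_t = 18.000000, DF = 0.840023, PV = 15.120415
  t = 7.0000: CF_t = 1018.000000, DF = 0.828834, PV = 843.752817
Price P = sum_t PV_t = 1057.055397
Macaulay numerator sum_t t * PV_t:
  t * PV_t at t = 0.5000: 8.880118
  t * PV_t at t = 1.0000: 17.523667
  t * PV_t at t = 1.5000: 25.935373
  t * PV_t at t = 2.0000: 34.119879
  t * PV_t at t = 2.5000: 42.081746
  t * PV_t at t = 3.0000: 49.825451
  t * PV_t at t = 3.5000: 57.355395
  t * PV_t at t = 4.0000: 64.675899
  t * PV_t at t = 4.5000: 71.791205
  t * PV_t at t = 5.0000: 78.705481
  t * PV_t at t = 5.5000: 85.422821
  t * PV_t at t = 6.0000: 91.947245
  t * PV_t at t = 6.5000: 98.282699
  t * PV_t at t = 7.0000: 5906.269716
Macaulay duration D = (sum_t t * PV_t) / P = 6632.816697 / 1057.055397 = 6.274805


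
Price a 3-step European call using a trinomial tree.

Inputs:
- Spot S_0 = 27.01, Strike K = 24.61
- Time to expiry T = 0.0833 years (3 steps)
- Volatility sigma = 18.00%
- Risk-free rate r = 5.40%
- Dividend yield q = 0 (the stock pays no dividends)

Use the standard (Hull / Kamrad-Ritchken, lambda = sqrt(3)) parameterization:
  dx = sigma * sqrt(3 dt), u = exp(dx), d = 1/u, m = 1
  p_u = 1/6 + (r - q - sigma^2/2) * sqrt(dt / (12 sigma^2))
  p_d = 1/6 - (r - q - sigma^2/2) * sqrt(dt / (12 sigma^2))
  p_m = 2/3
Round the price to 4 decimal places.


dt = T/N = 0.027767; dx = sigma*sqrt(3*dt) = 0.051951
u = exp(dx) = 1.053324; d = 1/u = 0.949375
p_u = 0.176768, p_m = 0.666667, p_d = 0.156565
Discount per step: exp(-r*dt) = 0.998502
Stock lattice S(k, j) with j the centered position index:
  k=0: S(0,+0) = 27.0100
  k=1: S(1,-1) = 25.6426; S(1,+0) = 27.0100; S(1,+1) = 28.4503
  k=2: S(2,-2) = 24.3445; S(2,-1) = 25.6426; S(2,+0) = 27.0100; S(2,+1) = 28.4503; S(2,+2) = 29.9674
  k=3: S(3,-3) = 23.1120; S(3,-2) = 24.3445; S(3,-1) = 25.6426; S(3,+0) = 27.0100; S(3,+1) = 28.4503; S(3,+2) = 29.9674; S(3,+3) = 31.5654
Terminal payoffs V(N, j) = max(S_T - K, 0):
  V(3,-3) = 0.000000; V(3,-2) = 0.000000; V(3,-1) = 1.032626; V(3,+0) = 2.400000; V(3,+1) = 3.840288; V(3,+2) = 5.357379; V(3,+3) = 6.955368
Backward induction: V(k, j) = exp(-r*dt) * [p_u * V(k+1, j+1) + p_m * V(k+1, j) + p_d * V(k+1, j-1)]
  V(2,-2) = exp(-r*dt) * [p_u*1.032626 + p_m*0.000000 + p_d*0.000000] = 0.182262
  V(2,-1) = exp(-r*dt) * [p_u*2.400000 + p_m*1.032626 + p_d*0.000000] = 1.110994
  V(2,+0) = exp(-r*dt) * [p_u*3.840288 + p_m*2.400000 + p_d*1.032626] = 2.436858
  V(2,+1) = exp(-r*dt) * [p_u*5.357379 + p_m*3.840288 + p_d*2.400000] = 3.877145
  V(2,+2) = exp(-r*dt) * [p_u*6.955368 + p_m*5.357379 + p_d*3.840288] = 5.394235
  V(1,-1) = exp(-r*dt) * [p_u*2.436858 + p_m*1.110994 + p_d*0.182262] = 1.198160
  V(1,+0) = exp(-r*dt) * [p_u*3.877145 + p_m*2.436858 + p_d*1.110994] = 2.480149
  V(1,+1) = exp(-r*dt) * [p_u*5.394235 + p_m*3.877145 + p_d*2.436858] = 3.913947
  V(0,+0) = exp(-r*dt) * [p_u*3.913947 + p_m*2.480149 + p_d*1.198160] = 2.529090

Answer: Price = V(0,0) = 2.5291


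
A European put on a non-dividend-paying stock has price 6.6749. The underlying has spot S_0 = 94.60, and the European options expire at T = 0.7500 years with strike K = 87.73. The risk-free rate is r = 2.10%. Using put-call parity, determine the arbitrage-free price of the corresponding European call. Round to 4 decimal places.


Put-call parity: C - P = S_0 * exp(-qT) - K * exp(-rT).
S_0 * exp(-qT) = 94.6000 * 1.00000000 = 94.60000000
K * exp(-rT) = 87.7300 * 0.98437338 = 86.35907686
C = P + S*exp(-qT) - K*exp(-rT)
C = 6.6749 + 94.60000000 - 86.35907686 = 14.9158

Answer: Call price = 14.9158


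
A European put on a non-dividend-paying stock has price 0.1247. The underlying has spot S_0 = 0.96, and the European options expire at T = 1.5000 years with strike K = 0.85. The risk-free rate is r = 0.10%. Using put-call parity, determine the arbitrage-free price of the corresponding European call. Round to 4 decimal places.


Put-call parity: C - P = S_0 * exp(-qT) - K * exp(-rT).
S_0 * exp(-qT) = 0.9600 * 1.00000000 = 0.96000000
K * exp(-rT) = 0.8500 * 0.99850112 = 0.84872596
C = P + S*exp(-qT) - K*exp(-rT)
C = 0.1247 + 0.96000000 - 0.84872596 = 0.2360

Answer: Call price = 0.2360


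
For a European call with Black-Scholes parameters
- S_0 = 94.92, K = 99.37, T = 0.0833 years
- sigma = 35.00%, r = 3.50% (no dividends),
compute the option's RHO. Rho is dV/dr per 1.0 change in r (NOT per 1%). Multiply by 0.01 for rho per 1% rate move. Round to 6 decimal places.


d1 = -0.3741800092; d2 = -0.4751960971
phi(d1) = 0.3719693306; exp(-qT) = 1.0000000000; exp(-rT) = 0.9970887459
N(d2) = 0.3173236044
Rho = K*T*exp(-rT)*N(d2) = 99.3700 * 0.0833 * 0.9970887459 * 0.3173236044 = 2.619006

Answer: Rho = 2.619006


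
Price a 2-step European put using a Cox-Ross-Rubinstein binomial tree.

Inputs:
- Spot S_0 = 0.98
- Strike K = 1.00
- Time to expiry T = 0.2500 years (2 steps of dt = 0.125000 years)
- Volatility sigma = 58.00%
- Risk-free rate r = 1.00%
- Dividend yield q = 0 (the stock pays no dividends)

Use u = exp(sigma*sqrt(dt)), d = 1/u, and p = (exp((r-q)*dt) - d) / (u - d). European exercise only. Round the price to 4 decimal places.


Answer: Price = V(0,0) = 0.1147

Derivation:
dt = T/N = 0.125000
u = exp(sigma*sqrt(dt)) = 1.227600; d = 1/u = 0.814598
p = (exp((r-q)*dt) - d) / (u - d) = 0.451942
Discount per step: exp(-r*dt) = 0.998751
Stock lattice S(k, i) with i counting down-moves:
  k=0: S(0,0) = 0.9800
  k=1: S(1,0) = 1.2030; S(1,1) = 0.7983
  k=2: S(2,0) = 1.4769; S(2,1) = 0.9800; S(2,2) = 0.6503
Terminal payoffs V(N, i) = max(K - S_T, 0):
  V(2,0) = 0.000000; V(2,1) = 0.020000; V(2,2) = 0.349702
Backward induction: V(k, i) = exp(-r*dt) * [p * V(k+1, i) + (1-p) * V(k+1, i+1)].
  V(1,0) = exp(-r*dt) * [p*0.000000 + (1-p)*0.020000] = 0.010947
  V(1,1) = exp(-r*dt) * [p*0.020000 + (1-p)*0.349702] = 0.200445
  V(0,0) = exp(-r*dt) * [p*0.010947 + (1-p)*0.200445] = 0.114660


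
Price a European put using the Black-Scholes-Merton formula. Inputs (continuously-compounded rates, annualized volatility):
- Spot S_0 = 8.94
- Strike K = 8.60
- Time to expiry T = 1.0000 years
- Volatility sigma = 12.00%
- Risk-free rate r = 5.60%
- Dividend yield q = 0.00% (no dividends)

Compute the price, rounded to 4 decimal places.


d1 = (ln(S/K) + (r - q + 0.5*sigma^2) * T) / (sigma * sqrt(T)) = 0.84977822
d2 = d1 - sigma * sqrt(T) = 0.72977822
exp(-rT) = 0.94553914; exp(-qT) = 1.00000000
P = K * exp(-rT) * N(-d2) - S_0 * exp(-qT) * N(-d1)
N(-d1) = 0.19772420; N(-d2) = 0.23276288
P = 8.6000 * 0.94553914 * 0.23276288 - 8.9400 * 1.00000000 * 0.19772420 = 0.1251

Answer: Price = 0.1251


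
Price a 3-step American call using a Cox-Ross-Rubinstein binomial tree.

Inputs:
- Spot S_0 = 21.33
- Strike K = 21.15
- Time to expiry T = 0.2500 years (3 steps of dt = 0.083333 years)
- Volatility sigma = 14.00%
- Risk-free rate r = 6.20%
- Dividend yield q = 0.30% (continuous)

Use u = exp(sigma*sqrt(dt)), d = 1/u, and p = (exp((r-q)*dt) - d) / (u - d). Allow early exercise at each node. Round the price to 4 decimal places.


Answer: Price = V(0,0) = 0.9088

Derivation:
dt = T/N = 0.083333
u = exp(sigma*sqrt(dt)) = 1.041242; d = 1/u = 0.960391
p = (exp((r-q)*dt) - d) / (u - d) = 0.550859
Discount per step: exp(-r*dt) = 0.994847
Stock lattice S(k, i) with i counting down-moves:
  k=0: S(0,0) = 21.3300
  k=1: S(1,0) = 22.2097; S(1,1) = 20.4851
  k=2: S(2,0) = 23.1257; S(2,1) = 21.3300; S(2,2) = 19.6738
  k=3: S(3,0) = 24.0794; S(3,1) = 22.2097; S(3,2) = 20.4851; S(3,3) = 18.8945
Terminal payoffs V(N, i) = max(S_T - K, 0):
  V(3,0) = 2.929433; V(3,1) = 1.059698; V(3,2) = 0.000000; V(3,3) = 0.000000
Backward induction: V(k, i) = exp(-r*dt) * [p * V(k+1, i) + (1-p) * V(k+1, i+1)]; then take max(V_cont, immediate exercise) for American.
  V(2,0) = exp(-r*dt) * [p*2.929433 + (1-p)*1.059698] = 2.078890; exercise = 1.975677; V(2,0) = max -> 2.078890
  V(2,1) = exp(-r*dt) * [p*1.059698 + (1-p)*0.000000] = 0.580736; exercise = 0.180000; V(2,1) = max -> 0.580736
  V(2,2) = exp(-r*dt) * [p*0.000000 + (1-p)*0.000000] = 0.000000; exercise = 0.000000; V(2,2) = max -> 0.000000
  V(1,0) = exp(-r*dt) * [p*2.078890 + (1-p)*0.580736] = 1.398762; exercise = 1.059698; V(1,0) = max -> 1.398762
  V(1,1) = exp(-r*dt) * [p*0.580736 + (1-p)*0.000000] = 0.318255; exercise = 0.000000; V(1,1) = max -> 0.318255
  V(0,0) = exp(-r*dt) * [p*1.398762 + (1-p)*0.318255] = 0.908754; exercise = 0.180000; V(0,0) = max -> 0.908754


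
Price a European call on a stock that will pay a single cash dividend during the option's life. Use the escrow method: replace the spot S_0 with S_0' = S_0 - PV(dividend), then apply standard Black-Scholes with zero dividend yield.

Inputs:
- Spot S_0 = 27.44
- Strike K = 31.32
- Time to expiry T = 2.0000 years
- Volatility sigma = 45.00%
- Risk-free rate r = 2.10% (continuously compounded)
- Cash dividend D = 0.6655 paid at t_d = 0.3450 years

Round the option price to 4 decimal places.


PV(D) = D * exp(-r * t_d) = 0.6655 * 0.99278118 = 0.66069588
S_0' = S_0 - PV(D) = 27.4400 - 0.66069588 = 26.77930412
d1 = (ln(S_0'/K) + (r + sigma^2/2)*T) / (sigma*sqrt(T)) = 0.13807829
d2 = d1 - sigma*sqrt(T) = -0.49831782
exp(-rT) = 0.95886978
N(d1) = 0.55491073; N(d2) = 0.30913003
C = S_0' * N(d1) - K * exp(-rT) * N(d2) = 26.77930412 * 0.55491073 - 31.3200 * 0.95886978 * 0.30913003 = 5.5764

Answer: Price = 5.5764


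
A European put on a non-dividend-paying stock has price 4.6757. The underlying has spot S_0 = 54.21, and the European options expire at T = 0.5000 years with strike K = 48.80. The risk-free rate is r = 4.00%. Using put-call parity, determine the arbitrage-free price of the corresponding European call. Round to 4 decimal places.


Answer: Call price = 11.0520

Derivation:
Put-call parity: C - P = S_0 * exp(-qT) - K * exp(-rT).
S_0 * exp(-qT) = 54.2100 * 1.00000000 = 54.21000000
K * exp(-rT) = 48.8000 * 0.98019867 = 47.83369526
C = P + S*exp(-qT) - K*exp(-rT)
C = 4.6757 + 54.21000000 - 47.83369526 = 11.0520


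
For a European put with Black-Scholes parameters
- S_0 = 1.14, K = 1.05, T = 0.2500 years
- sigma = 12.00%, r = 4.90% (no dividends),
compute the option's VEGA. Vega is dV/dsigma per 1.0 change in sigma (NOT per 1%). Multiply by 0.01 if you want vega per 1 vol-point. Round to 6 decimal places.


d1 = 1.6048016373; d2 = 1.5448016373
phi(d1) = 0.1100706683; exp(-qT) = 1.0000000000; exp(-rT) = 0.9878247258
Vega = S * exp(-qT) * phi(d1) * sqrt(T) = 1.1400 * 1.0000000000 * 0.1100706683 * 0.5000000000 = 0.062740

Answer: Vega = 0.062740


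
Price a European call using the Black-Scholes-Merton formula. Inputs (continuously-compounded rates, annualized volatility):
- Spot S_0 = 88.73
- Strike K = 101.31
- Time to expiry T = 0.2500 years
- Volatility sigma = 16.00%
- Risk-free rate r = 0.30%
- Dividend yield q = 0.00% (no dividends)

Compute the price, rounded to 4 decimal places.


Answer: Price = 0.1571

Derivation:
d1 = (ln(S/K) + (r - q + 0.5*sigma^2) * T) / (sigma * sqrt(T)) = -1.60796340
d2 = d1 - sigma * sqrt(T) = -1.68796340
exp(-rT) = 0.99925028; exp(-qT) = 1.00000000
C = S_0 * exp(-qT) * N(d1) - K * exp(-rT) * N(d2)
N(d1) = 0.05392160; N(d2) = 0.04570913
C = 88.7300 * 1.00000000 * 0.05392160 - 101.3100 * 0.99925028 * 0.04570913 = 0.1571


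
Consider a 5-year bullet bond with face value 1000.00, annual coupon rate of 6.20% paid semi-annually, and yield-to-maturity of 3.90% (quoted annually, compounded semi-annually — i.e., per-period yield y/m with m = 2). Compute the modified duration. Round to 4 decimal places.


Answer: Modified duration = 4.3263

Derivation:
Coupon per period c = face * coupon_rate / m = 31.000000
Periods per year m = 2; per-period yield y/m = 0.019500
Number of cashflows N = 10
Cashflows (t years, CF_t, discount factor 1/(1+y/m)^(m*t), PV):
  t = 0.5000: CF_t = 31.000000, DF = 0.980873, PV = 30.407062
  t = 1.0000: CF_t = 31.000000, DF = 0.962112, PV = 29.825466
  t = 1.5000: CF_t = 31.000000, DF = 0.943709, PV = 29.254993
  t = 2.0000: CF_t = 31.000000, DF = 0.925659, PV = 28.695432
  t = 2.5000: CF_t = 31.000000, DF = 0.907954, PV = 28.146574
  t = 3.0000: CF_t = 31.000000, DF = 0.890588, PV = 27.608214
  t = 3.5000: CF_t = 31.000000, DF = 0.873553, PV = 27.080151
  t = 4.0000: CF_t = 31.000000, DF = 0.856845, PV = 26.562188
  t = 4.5000: CF_t = 31.000000, DF = 0.840456, PV = 26.054133
  t = 5.0000: CF_t = 1031.000000, DF = 0.824380, PV = 849.936273
Price P = sum_t PV_t = 1103.570487
First compute Macaulay numerator sum_t t * PV_t:
  t * PV_t at t = 0.5000: 15.203531
  t * PV_t at t = 1.0000: 29.825466
  t * PV_t at t = 1.5000: 43.882490
  t * PV_t at t = 2.0000: 57.390865
  t * PV_t at t = 2.5000: 70.366436
  t * PV_t at t = 3.0000: 82.824642
  t * PV_t at t = 3.5000: 94.780529
  t * PV_t at t = 4.0000: 106.248754
  t * PV_t at t = 4.5000: 117.243598
  t * PV_t at t = 5.0000: 4249.681365
Macaulay duration D = 4867.447674 / 1103.570487 = 4.410636
Modified duration = D / (1 + y/m) = 4.410636 / (1 + 0.019500) = 4.326274


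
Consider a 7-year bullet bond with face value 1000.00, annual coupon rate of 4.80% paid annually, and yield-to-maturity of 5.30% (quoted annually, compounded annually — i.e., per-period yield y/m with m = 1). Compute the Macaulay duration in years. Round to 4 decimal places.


Coupon per period c = face * coupon_rate / m = 48.000000
Periods per year m = 1; per-period yield y/m = 0.053000
Number of cashflows N = 7
Cashflows (t years, CF_t, discount factor 1/(1+y/m)^(m*t), PV):
  t = 1.0000: CF_t = 48.000000, DF = 0.949668, PV = 45.584046
  t = 2.0000: CF_t = 48.000000, DF = 0.901869, PV = 43.289692
  t = 3.0000: CF_t = 48.000000, DF = 0.856475, PV = 41.110819
  t = 4.0000: CF_t = 48.000000, DF = 0.813367, PV = 39.041613
  t = 5.0000: CF_t = 48.000000, DF = 0.772428, PV = 37.076556
  t = 6.0000: CF_t = 48.000000, DF = 0.733550, PV = 35.210404
  t = 7.0000: CF_t = 1048.000000, DF = 0.696629, PV = 730.066943
Price P = sum_t PV_t = 971.380072
Macaulay numerator sum_t t * PV_t:
  t * PV_t at t = 1.0000: 45.584046
  t * PV_t at t = 2.0000: 86.579384
  t * PV_t at t = 3.0000: 123.332456
  t * PV_t at t = 4.0000: 156.166452
  t * PV_t at t = 5.0000: 185.382778
  t * PV_t at t = 6.0000: 211.262425
  t * PV_t at t = 7.0000: 5110.468602
Macaulay duration D = (sum_t t * PV_t) / P = 5918.776142 / 971.380072 = 6.093162

Answer: Macaulay duration = 6.0932 years


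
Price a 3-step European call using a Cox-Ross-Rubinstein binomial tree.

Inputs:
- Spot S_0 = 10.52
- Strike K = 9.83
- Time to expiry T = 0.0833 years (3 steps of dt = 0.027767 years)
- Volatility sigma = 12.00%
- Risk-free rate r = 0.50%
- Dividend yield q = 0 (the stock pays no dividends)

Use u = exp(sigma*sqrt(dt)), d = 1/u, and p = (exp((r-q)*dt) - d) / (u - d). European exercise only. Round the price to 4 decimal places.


dt = T/N = 0.027767
u = exp(sigma*sqrt(dt)) = 1.020197; d = 1/u = 0.980203
p = (exp((r-q)*dt) - d) / (u - d) = 0.498473
Discount per step: exp(-r*dt) = 0.999861
Stock lattice S(k, i) with i counting down-moves:
  k=0: S(0,0) = 10.5200
  k=1: S(1,0) = 10.7325; S(1,1) = 10.3117
  k=2: S(2,0) = 10.9492; S(2,1) = 10.5200; S(2,2) = 10.1076
  k=3: S(3,0) = 11.1704; S(3,1) = 10.7325; S(3,2) = 10.3117; S(3,3) = 9.9075
Terminal payoffs V(N, i) = max(S_T - K, 0):
  V(3,0) = 1.340386; V(3,1) = 0.902475; V(3,2) = 0.481731; V(3,3) = 0.077482
Backward induction: V(k, i) = exp(-r*dt) * [p * V(k+1, i) + (1-p) * V(k+1, i+1)].
  V(2,0) = exp(-r*dt) * [p*1.340386 + (1-p)*0.902475] = 1.120606
  V(2,1) = exp(-r*dt) * [p*0.902475 + (1-p)*0.481731] = 0.691365
  V(2,2) = exp(-r*dt) * [p*0.481731 + (1-p)*0.077482] = 0.278950
  V(1,0) = exp(-r*dt) * [p*1.120606 + (1-p)*0.691365] = 0.905204
  V(1,1) = exp(-r*dt) * [p*0.691365 + (1-p)*0.278950] = 0.484460
  V(0,0) = exp(-r*dt) * [p*0.905204 + (1-p)*0.484460] = 0.694093

Answer: Price = V(0,0) = 0.6941


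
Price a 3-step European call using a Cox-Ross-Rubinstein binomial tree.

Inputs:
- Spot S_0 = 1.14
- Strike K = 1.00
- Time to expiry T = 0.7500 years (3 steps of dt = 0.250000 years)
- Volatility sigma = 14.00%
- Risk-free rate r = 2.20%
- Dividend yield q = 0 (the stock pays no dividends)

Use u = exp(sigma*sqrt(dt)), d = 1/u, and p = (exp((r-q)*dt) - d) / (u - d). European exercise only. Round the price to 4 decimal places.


Answer: Price = V(0,0) = 0.1645

Derivation:
dt = T/N = 0.250000
u = exp(sigma*sqrt(dt)) = 1.072508; d = 1/u = 0.932394
p = (exp((r-q)*dt) - d) / (u - d) = 0.521869
Discount per step: exp(-r*dt) = 0.994515
Stock lattice S(k, i) with i counting down-moves:
  k=0: S(0,0) = 1.1400
  k=1: S(1,0) = 1.2227; S(1,1) = 1.0629
  k=2: S(2,0) = 1.3113; S(2,1) = 1.1400; S(2,2) = 0.9911
  k=3: S(3,0) = 1.4064; S(3,1) = 1.2227; S(3,2) = 1.0629; S(3,3) = 0.9241
Terminal payoffs V(N, i) = max(S_T - K, 0):
  V(3,0) = 0.406393; V(3,1) = 0.222659; V(3,2) = 0.062929; V(3,3) = 0.000000
Backward induction: V(k, i) = exp(-r*dt) * [p * V(k+1, i) + (1-p) * V(k+1, i+1)].
  V(2,0) = exp(-r*dt) * [p*0.406393 + (1-p)*0.222659] = 0.316797
  V(2,1) = exp(-r*dt) * [p*0.222659 + (1-p)*0.062929] = 0.145485
  V(2,2) = exp(-r*dt) * [p*0.062929 + (1-p)*0.000000] = 0.032661
  V(1,0) = exp(-r*dt) * [p*0.316797 + (1-p)*0.145485] = 0.233599
  V(1,1) = exp(-r*dt) * [p*0.145485 + (1-p)*0.032661] = 0.091038
  V(0,0) = exp(-r*dt) * [p*0.233599 + (1-p)*0.091038] = 0.164529


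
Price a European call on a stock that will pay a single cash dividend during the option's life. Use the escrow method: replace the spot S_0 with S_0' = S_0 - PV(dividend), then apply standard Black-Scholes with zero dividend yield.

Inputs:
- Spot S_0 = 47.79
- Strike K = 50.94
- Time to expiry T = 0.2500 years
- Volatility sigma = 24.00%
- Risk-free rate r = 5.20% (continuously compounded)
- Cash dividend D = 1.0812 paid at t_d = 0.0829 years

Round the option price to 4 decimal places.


Answer: Price = 0.9587

Derivation:
PV(D) = D * exp(-r * t_d) = 1.0812 * 0.99569848 = 1.07654919
S_0' = S_0 - PV(D) = 47.7900 - 1.07654919 = 46.71345081
d1 = (ln(S_0'/K) + (r + sigma^2/2)*T) / (sigma*sqrt(T)) = -0.55346934
d2 = d1 - sigma*sqrt(T) = -0.67346934
exp(-rT) = 0.98708414
N(d1) = 0.28997104; N(d2) = 0.25032437
C = S_0' * N(d1) - K * exp(-rT) * N(d2) = 46.71345081 * 0.28997104 - 50.9400 * 0.98708414 * 0.25032437 = 0.9587


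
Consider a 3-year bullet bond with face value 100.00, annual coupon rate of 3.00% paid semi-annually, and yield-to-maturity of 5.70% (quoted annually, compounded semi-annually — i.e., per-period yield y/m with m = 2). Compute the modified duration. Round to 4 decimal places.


Answer: Modified duration = 2.8062

Derivation:
Coupon per period c = face * coupon_rate / m = 1.500000
Periods per year m = 2; per-period yield y/m = 0.028500
Number of cashflows N = 6
Cashflows (t years, CF_t, discount factor 1/(1+y/m)^(m*t), PV):
  t = 0.5000: CF_t = 1.500000, DF = 0.972290, PV = 1.458435
  t = 1.0000: CF_t = 1.500000, DF = 0.945347, PV = 1.418021
  t = 1.5000: CF_t = 1.500000, DF = 0.919152, PV = 1.378727
  t = 2.0000: CF_t = 1.500000, DF = 0.893682, PV = 1.340522
  t = 2.5000: CF_t = 1.500000, DF = 0.868917, PV = 1.303376
  t = 3.0000: CF_t = 101.500000, DF = 0.844840, PV = 85.751212
Price P = sum_t PV_t = 92.650293
First compute Macaulay numerator sum_t t * PV_t:
  t * PV_t at t = 0.5000: 0.729217
  t * PV_t at t = 1.0000: 1.418021
  t * PV_t at t = 1.5000: 2.068091
  t * PV_t at t = 2.0000: 2.681045
  t * PV_t at t = 2.5000: 3.258440
  t * PV_t at t = 3.0000: 257.253635
Macaulay duration D = 267.408450 / 92.650293 = 2.886213
Modified duration = D / (1 + y/m) = 2.886213 / (1 + 0.028500) = 2.806235


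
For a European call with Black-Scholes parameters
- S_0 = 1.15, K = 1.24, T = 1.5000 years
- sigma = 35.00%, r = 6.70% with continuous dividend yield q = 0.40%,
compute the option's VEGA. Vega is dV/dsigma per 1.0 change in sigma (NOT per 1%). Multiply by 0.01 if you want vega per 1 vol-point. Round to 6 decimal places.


Answer: Vega = 0.540108

Derivation:
d1 = 0.2590056925; d2 = -0.1696550125
phi(d1) = 0.3857828982; exp(-qT) = 0.9940179641; exp(-rT) = 0.9043851124
Vega = S * exp(-qT) * phi(d1) * sqrt(T) = 1.1500 * 0.9940179641 * 0.3857828982 * 1.2247448714 = 0.540108


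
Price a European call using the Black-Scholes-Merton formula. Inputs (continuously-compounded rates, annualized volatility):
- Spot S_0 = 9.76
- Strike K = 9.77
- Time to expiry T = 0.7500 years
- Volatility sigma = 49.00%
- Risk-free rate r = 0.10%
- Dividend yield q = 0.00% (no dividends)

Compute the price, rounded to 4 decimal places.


Answer: Price = 1.6389

Derivation:
d1 = (ln(S/K) + (r - q + 0.5*sigma^2) * T) / (sigma * sqrt(T)) = 0.21153038
d2 = d1 - sigma * sqrt(T) = -0.21282207
exp(-rT) = 0.99925028; exp(-qT) = 1.00000000
C = S_0 * exp(-qT) * N(d1) - K * exp(-rT) * N(d2)
N(d1) = 0.58376329; N(d2) = 0.41573288
C = 9.7600 * 1.00000000 * 0.58376329 - 9.7700 * 0.99925028 * 0.41573288 = 1.6389


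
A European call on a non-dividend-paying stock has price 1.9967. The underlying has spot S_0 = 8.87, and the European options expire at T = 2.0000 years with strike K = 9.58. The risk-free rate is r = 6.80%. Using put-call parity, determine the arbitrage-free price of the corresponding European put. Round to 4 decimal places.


Put-call parity: C - P = S_0 * exp(-qT) - K * exp(-rT).
S_0 * exp(-qT) = 8.8700 * 1.00000000 = 8.87000000
K * exp(-rT) = 9.5800 * 0.87284263 = 8.36183242
P = C - S*exp(-qT) + K*exp(-rT)
P = 1.9967 - 8.87000000 + 8.36183242 = 1.4885

Answer: Put price = 1.4885


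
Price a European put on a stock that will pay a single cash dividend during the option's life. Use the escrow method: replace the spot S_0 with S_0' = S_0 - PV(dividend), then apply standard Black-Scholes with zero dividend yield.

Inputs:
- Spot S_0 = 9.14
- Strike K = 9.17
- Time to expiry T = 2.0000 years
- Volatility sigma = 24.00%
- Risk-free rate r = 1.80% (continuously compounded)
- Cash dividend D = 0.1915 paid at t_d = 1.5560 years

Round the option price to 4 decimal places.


PV(D) = D * exp(-r * t_d) = 0.1915 * 0.97238059 = 0.18621088
S_0' = S_0 - PV(D) = 9.1400 - 0.18621088 = 8.95378912
d1 = (ln(S_0'/K) + (r + sigma^2/2)*T) / (sigma*sqrt(T)) = 0.20547204
d2 = d1 - sigma*sqrt(T) = -0.13393922
exp(-rT) = 0.96464029
N(-d1) = 0.41860167; N(-d2) = 0.55327468
P = K * exp(-rT) * N(-d2) - S_0' * N(-d1) = 9.1700 * 0.96464029 * 0.55327468 - 8.95378912 * 0.41860167 = 1.1461

Answer: Price = 1.1461


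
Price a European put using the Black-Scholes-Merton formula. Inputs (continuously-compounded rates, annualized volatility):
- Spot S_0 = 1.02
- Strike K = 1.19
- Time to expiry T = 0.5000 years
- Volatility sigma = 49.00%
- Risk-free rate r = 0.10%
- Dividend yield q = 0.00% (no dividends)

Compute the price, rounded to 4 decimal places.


Answer: Price = 0.2512

Derivation:
d1 = (ln(S/K) + (r - q + 0.5*sigma^2) * T) / (sigma * sqrt(T)) = -0.27021777
d2 = d1 - sigma * sqrt(T) = -0.61670009
exp(-rT) = 0.99950012; exp(-qT) = 1.00000000
P = K * exp(-rT) * N(-d2) - S_0 * exp(-qT) * N(-d1)
N(-d1) = 0.60650364; N(-d2) = 0.73128372
P = 1.1900 * 0.99950012 * 0.73128372 - 1.0200 * 1.00000000 * 0.60650364 = 0.2512


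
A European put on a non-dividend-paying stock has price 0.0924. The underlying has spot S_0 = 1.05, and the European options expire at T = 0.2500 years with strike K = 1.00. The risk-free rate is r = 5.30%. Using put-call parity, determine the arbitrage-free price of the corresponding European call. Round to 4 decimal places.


Put-call parity: C - P = S_0 * exp(-qT) - K * exp(-rT).
S_0 * exp(-qT) = 1.0500 * 1.00000000 = 1.05000000
K * exp(-rT) = 1.0000 * 0.98683739 = 0.98683739
C = P + S*exp(-qT) - K*exp(-rT)
C = 0.0924 + 1.05000000 - 0.98683739 = 0.1556

Answer: Call price = 0.1556


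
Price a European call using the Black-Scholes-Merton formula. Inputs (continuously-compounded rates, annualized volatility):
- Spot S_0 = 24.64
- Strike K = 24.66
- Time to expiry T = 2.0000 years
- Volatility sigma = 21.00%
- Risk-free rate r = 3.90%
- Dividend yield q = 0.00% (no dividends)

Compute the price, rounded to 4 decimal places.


d1 = (ln(S/K) + (r - q + 0.5*sigma^2) * T) / (sigma * sqrt(T)) = 0.40840010
d2 = d1 - sigma * sqrt(T) = 0.11141525
exp(-rT) = 0.92496443; exp(-qT) = 1.00000000
C = S_0 * exp(-qT) * N(d1) - K * exp(-rT) * N(d2)
N(d1) = 0.65851002; N(d2) = 0.54435647
C = 24.6400 * 1.00000000 * 0.65851002 - 24.6600 * 0.92496443 * 0.54435647 = 3.8091

Answer: Price = 3.8091


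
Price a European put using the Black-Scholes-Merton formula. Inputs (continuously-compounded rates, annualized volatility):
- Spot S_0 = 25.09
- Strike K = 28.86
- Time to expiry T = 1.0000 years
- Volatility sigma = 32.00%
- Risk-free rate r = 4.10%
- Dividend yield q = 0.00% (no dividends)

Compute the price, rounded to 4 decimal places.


Answer: Price = 4.8184

Derivation:
d1 = (ln(S/K) + (r - q + 0.5*sigma^2) * T) / (sigma * sqrt(T)) = -0.14933498
d2 = d1 - sigma * sqrt(T) = -0.46933498
exp(-rT) = 0.95982913; exp(-qT) = 1.00000000
P = K * exp(-rT) * N(-d2) - S_0 * exp(-qT) * N(-d1)
N(-d1) = 0.55935534; N(-d2) = 0.68058489
P = 28.8600 * 0.95982913 * 0.68058489 - 25.0900 * 1.00000000 * 0.55935534 = 4.8184


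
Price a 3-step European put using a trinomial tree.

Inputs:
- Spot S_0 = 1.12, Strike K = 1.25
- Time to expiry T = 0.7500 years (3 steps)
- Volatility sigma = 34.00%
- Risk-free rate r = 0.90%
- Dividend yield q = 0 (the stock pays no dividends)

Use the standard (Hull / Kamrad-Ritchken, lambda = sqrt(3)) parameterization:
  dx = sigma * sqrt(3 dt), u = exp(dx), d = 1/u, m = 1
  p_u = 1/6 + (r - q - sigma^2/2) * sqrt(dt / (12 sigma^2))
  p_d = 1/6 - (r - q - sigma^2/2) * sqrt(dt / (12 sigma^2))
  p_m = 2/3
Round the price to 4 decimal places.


Answer: Price = V(0,0) = 0.2109

Derivation:
dt = T/N = 0.250000; dx = sigma*sqrt(3*dt) = 0.294449
u = exp(dx) = 1.342386; d = 1/u = 0.744942
p_u = 0.145950, p_m = 0.666667, p_d = 0.187383
Discount per step: exp(-r*dt) = 0.997753
Stock lattice S(k, j) with j the centered position index:
  k=0: S(0,+0) = 1.1200
  k=1: S(1,-1) = 0.8343; S(1,+0) = 1.1200; S(1,+1) = 1.5035
  k=2: S(2,-2) = 0.6215; S(2,-1) = 0.8343; S(2,+0) = 1.1200; S(2,+1) = 1.5035; S(2,+2) = 2.0182
  k=3: S(3,-3) = 0.4630; S(3,-2) = 0.6215; S(3,-1) = 0.8343; S(3,+0) = 1.1200; S(3,+1) = 1.5035; S(3,+2) = 2.0182; S(3,+3) = 2.7093
Terminal payoffs V(N, j) = max(K - S_T, 0):
  V(3,-3) = 0.786995; V(3,-2) = 0.628468; V(3,-1) = 0.415665; V(3,+0) = 0.130000; V(3,+1) = 0.000000; V(3,+2) = 0.000000; V(3,+3) = 0.000000
Backward induction: V(k, j) = exp(-r*dt) * [p_u * V(k+1, j+1) + p_m * V(k+1, j) + p_d * V(k+1, j-1)]
  V(2,-2) = exp(-r*dt) * [p_u*0.415665 + p_m*0.628468 + p_d*0.786995] = 0.625706
  V(2,-1) = exp(-r*dt) * [p_u*0.130000 + p_m*0.415665 + p_d*0.628468] = 0.412918
  V(2,+0) = exp(-r*dt) * [p_u*0.000000 + p_m*0.130000 + p_d*0.415665] = 0.164185
  V(2,+1) = exp(-r*dt) * [p_u*0.000000 + p_m*0.000000 + p_d*0.130000] = 0.024305
  V(2,+2) = exp(-r*dt) * [p_u*0.000000 + p_m*0.000000 + p_d*0.000000] = 0.000000
  V(1,-1) = exp(-r*dt) * [p_u*0.164185 + p_m*0.412918 + p_d*0.625706] = 0.415552
  V(1,+0) = exp(-r*dt) * [p_u*0.024305 + p_m*0.164185 + p_d*0.412918] = 0.189950
  V(1,+1) = exp(-r*dt) * [p_u*0.000000 + p_m*0.024305 + p_d*0.164185] = 0.046863
  V(0,+0) = exp(-r*dt) * [p_u*0.046863 + p_m*0.189950 + p_d*0.415552] = 0.210866


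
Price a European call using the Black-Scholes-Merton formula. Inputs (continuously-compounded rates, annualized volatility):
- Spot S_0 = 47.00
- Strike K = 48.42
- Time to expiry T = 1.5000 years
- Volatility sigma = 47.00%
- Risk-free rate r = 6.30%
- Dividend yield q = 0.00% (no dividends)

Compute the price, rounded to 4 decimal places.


d1 = (ln(S/K) + (r - q + 0.5*sigma^2) * T) / (sigma * sqrt(T)) = 0.40027381
d2 = d1 - sigma * sqrt(T) = -0.17535628
exp(-rT) = 0.90982773; exp(-qT) = 1.00000000
C = S_0 * exp(-qT) * N(d1) - K * exp(-rT) * N(d2)
N(d1) = 0.65552257; N(d2) = 0.43039985
C = 47.0000 * 1.00000000 * 0.65552257 - 48.4200 * 0.90982773 * 0.43039985 = 11.8488

Answer: Price = 11.8488


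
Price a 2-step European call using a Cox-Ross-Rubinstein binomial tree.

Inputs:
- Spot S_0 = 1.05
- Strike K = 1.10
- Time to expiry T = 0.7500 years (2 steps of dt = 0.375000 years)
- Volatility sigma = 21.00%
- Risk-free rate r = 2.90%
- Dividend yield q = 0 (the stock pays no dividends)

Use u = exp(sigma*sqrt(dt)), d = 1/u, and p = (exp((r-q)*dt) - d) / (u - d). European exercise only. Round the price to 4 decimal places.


Answer: Price = V(0,0) = 0.0657

Derivation:
dt = T/N = 0.375000
u = exp(sigma*sqrt(dt)) = 1.137233; d = 1/u = 0.879327
p = (exp((r-q)*dt) - d) / (u - d) = 0.510291
Discount per step: exp(-r*dt) = 0.989184
Stock lattice S(k, i) with i counting down-moves:
  k=0: S(0,0) = 1.0500
  k=1: S(1,0) = 1.1941; S(1,1) = 0.9233
  k=2: S(2,0) = 1.3580; S(2,1) = 1.0500; S(2,2) = 0.8119
Terminal payoffs V(N, i) = max(S_T - K, 0):
  V(2,0) = 0.257964; V(2,1) = 0.000000; V(2,2) = 0.000000
Backward induction: V(k, i) = exp(-r*dt) * [p * V(k+1, i) + (1-p) * V(k+1, i+1)].
  V(1,0) = exp(-r*dt) * [p*0.257964 + (1-p)*0.000000] = 0.130213
  V(1,1) = exp(-r*dt) * [p*0.000000 + (1-p)*0.000000] = 0.000000
  V(0,0) = exp(-r*dt) * [p*0.130213 + (1-p)*0.000000] = 0.065728


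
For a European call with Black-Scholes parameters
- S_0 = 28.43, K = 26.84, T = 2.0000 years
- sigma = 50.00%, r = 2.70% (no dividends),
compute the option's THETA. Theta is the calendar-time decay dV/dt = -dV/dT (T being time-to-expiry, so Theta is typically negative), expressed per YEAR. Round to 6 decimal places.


Answer: Theta = -2.049308

Derivation:
d1 = 0.5113111954; d2 = -0.1957955858
phi(d1) = 0.3500574124; exp(-qT) = 1.0000000000; exp(-rT) = 0.9474321065
Theta = -S*exp(-qT)*phi(d1)*sigma/(2*sqrt(T)) - r*K*exp(-rT)*N(d2) + q*S*exp(-qT)*N(d1)
N(d1) = 0.6954334165; N(d2) = 0.4223850826; sqrt(T) = 1.4142135624
Term 1 = -28.4300 * 1.0000000000 * 0.3500574124 * 0.5000 / (2 * 1.4142135624) = -1.7593050475
Term 2 = -0.0270 * 26.8400 * 0.9474321065 * 0.4223850826 = -0.2900033037
Term 3 = 0 (no dividend yield, q = 0)
Theta = -1.7593050475 + (-0.2900033037) + (0.0000000000) = -2.049308


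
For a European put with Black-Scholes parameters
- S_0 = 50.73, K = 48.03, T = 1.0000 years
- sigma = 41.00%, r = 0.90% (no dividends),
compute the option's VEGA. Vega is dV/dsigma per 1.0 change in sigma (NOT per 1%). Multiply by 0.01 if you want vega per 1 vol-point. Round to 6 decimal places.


d1 = 0.3603454534; d2 = -0.0496545466
phi(d1) = 0.3738640852; exp(-qT) = 1.0000000000; exp(-rT) = 0.9910403788
Vega = S * exp(-qT) * phi(d1) * sqrt(T) = 50.7300 * 1.0000000000 * 0.3738640852 * 1.0000000000 = 18.966125

Answer: Vega = 18.966125


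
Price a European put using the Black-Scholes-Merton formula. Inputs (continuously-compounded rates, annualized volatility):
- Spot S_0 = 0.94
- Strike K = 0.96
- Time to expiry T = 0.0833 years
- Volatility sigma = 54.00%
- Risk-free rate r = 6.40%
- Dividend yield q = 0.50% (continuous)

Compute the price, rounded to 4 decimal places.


d1 = (ln(S/K) + (r - q + 0.5*sigma^2) * T) / (sigma * sqrt(T)) = -0.02562388
d2 = d1 - sigma * sqrt(T) = -0.18147728
exp(-rT) = 0.99468299; exp(-qT) = 0.99958359
P = K * exp(-rT) * N(-d2) - S_0 * exp(-qT) * N(-d1)
N(-d1) = 0.51022133; N(-d2) = 0.57200352
P = 0.9600 * 0.99468299 * 0.57200352 - 0.9400 * 0.99958359 * 0.51022133 = 0.0668

Answer: Price = 0.0668


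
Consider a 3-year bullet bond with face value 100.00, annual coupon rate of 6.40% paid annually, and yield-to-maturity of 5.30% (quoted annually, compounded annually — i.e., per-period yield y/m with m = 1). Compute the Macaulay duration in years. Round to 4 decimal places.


Answer: Macaulay duration = 2.8259 years

Derivation:
Coupon per period c = face * coupon_rate / m = 6.400000
Periods per year m = 1; per-period yield y/m = 0.053000
Number of cashflows N = 3
Cashflows (t years, CF_t, discount factor 1/(1+y/m)^(m*t), PV):
  t = 1.0000: CF_t = 6.400000, DF = 0.949668, PV = 6.077873
  t = 2.0000: CF_t = 6.400000, DF = 0.901869, PV = 5.771959
  t = 3.0000: CF_t = 106.400000, DF = 0.856475, PV = 91.128981
Price P = sum_t PV_t = 102.978813
Macaulay numerator sum_t t * PV_t:
  t * PV_t at t = 1.0000: 6.077873
  t * PV_t at t = 2.0000: 11.543918
  t * PV_t at t = 3.0000: 273.386943
Macaulay duration D = (sum_t t * PV_t) / P = 291.008734 / 102.978813 = 2.825909


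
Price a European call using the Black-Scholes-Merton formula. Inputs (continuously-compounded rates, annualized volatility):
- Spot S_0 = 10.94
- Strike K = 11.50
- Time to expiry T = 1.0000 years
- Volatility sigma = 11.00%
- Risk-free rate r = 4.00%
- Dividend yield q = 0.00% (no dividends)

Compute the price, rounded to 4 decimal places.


d1 = (ln(S/K) + (r - q + 0.5*sigma^2) * T) / (sigma * sqrt(T)) = -0.03519308
d2 = d1 - sigma * sqrt(T) = -0.14519308
exp(-rT) = 0.96078944; exp(-qT) = 1.00000000
C = S_0 * exp(-qT) * N(d1) - K * exp(-rT) * N(d2)
N(d1) = 0.48596289; N(d2) = 0.44227922
C = 10.9400 * 1.00000000 * 0.48596289 - 11.5000 * 0.96078944 * 0.44227922 = 0.4297

Answer: Price = 0.4297


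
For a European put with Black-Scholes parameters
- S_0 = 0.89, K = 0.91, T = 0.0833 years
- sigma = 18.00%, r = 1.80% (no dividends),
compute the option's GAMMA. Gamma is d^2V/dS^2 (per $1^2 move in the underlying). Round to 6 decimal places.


d1 = -0.3729327246; d2 = -0.4248838555
phi(d1) = 0.3721426830; exp(-qT) = 1.0000000000; exp(-rT) = 0.9985017235
Gamma = exp(-qT) * phi(d1) / (S * sigma * sqrt(T)) = 1.0000000000 * 0.3721426830 / (0.8900 * 0.1800 * 0.2886173938) = 8.048676

Answer: Gamma = 8.048676


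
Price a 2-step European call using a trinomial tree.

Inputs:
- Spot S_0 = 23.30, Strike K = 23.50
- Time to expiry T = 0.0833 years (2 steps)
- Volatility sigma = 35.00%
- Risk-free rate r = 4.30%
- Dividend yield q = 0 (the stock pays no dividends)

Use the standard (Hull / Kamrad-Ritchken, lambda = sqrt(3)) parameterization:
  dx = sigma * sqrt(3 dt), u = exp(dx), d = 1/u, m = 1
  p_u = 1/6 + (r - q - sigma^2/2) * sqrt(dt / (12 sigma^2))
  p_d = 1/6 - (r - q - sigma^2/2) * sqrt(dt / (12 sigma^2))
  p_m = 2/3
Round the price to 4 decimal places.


dt = T/N = 0.041650; dx = sigma*sqrt(3*dt) = 0.123719
u = exp(dx) = 1.131698; d = 1/u = 0.883628
p_u = 0.163595, p_m = 0.666667, p_d = 0.169739
Discount per step: exp(-r*dt) = 0.998211
Stock lattice S(k, j) with j the centered position index:
  k=0: S(0,+0) = 23.3000
  k=1: S(1,-1) = 20.5885; S(1,+0) = 23.3000; S(1,+1) = 26.3686
  k=2: S(2,-2) = 18.1926; S(2,-1) = 20.5885; S(2,+0) = 23.3000; S(2,+1) = 26.3686; S(2,+2) = 29.8412
Terminal payoffs V(N, j) = max(S_T - K, 0):
  V(2,-2) = 0.000000; V(2,-1) = 0.000000; V(2,+0) = 0.000000; V(2,+1) = 2.868557; V(2,+2) = 6.341237
Backward induction: V(k, j) = exp(-r*dt) * [p_u * V(k+1, j+1) + p_m * V(k+1, j) + p_d * V(k+1, j-1)]
  V(1,-1) = exp(-r*dt) * [p_u*0.000000 + p_m*0.000000 + p_d*0.000000] = 0.000000
  V(1,+0) = exp(-r*dt) * [p_u*2.868557 + p_m*0.000000 + p_d*0.000000] = 0.468441
  V(1,+1) = exp(-r*dt) * [p_u*6.341237 + p_m*2.868557 + p_d*0.000000] = 2.944486
  V(0,+0) = exp(-r*dt) * [p_u*2.944486 + p_m*0.468441 + p_d*0.000000] = 0.792576

Answer: Price = V(0,0) = 0.7926


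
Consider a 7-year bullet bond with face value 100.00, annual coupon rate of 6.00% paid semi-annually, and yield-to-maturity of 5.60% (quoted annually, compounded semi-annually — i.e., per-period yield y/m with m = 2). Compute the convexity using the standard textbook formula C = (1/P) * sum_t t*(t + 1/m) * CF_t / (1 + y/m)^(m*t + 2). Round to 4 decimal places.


Answer: Convexity = 38.7874

Derivation:
Coupon per period c = face * coupon_rate / m = 3.000000
Periods per year m = 2; per-period yield y/m = 0.028000
Number of cashflows N = 14
Cashflows (t years, CF_t, discount factor 1/(1+y/m)^(m*t), PV):
  t = 0.5000: CF_t = 3.000000, DF = 0.972763, PV = 2.918288
  t = 1.0000: CF_t = 3.000000, DF = 0.946267, PV = 2.838801
  t = 1.5000: CF_t = 3.000000, DF = 0.920493, PV = 2.761480
  t = 2.0000: CF_t = 3.000000, DF = 0.895422, PV = 2.686265
  t = 2.5000: CF_t = 3.000000, DF = 0.871033, PV = 2.613098
  t = 3.0000: CF_t = 3.000000, DF = 0.847308, PV = 2.541924
  t = 3.5000: CF_t = 3.000000, DF = 0.824230, PV = 2.472689
  t = 4.0000: CF_t = 3.000000, DF = 0.801780, PV = 2.405339
  t = 4.5000: CF_t = 3.000000, DF = 0.779941, PV = 2.339824
  t = 5.0000: CF_t = 3.000000, DF = 0.758698, PV = 2.276094
  t = 5.5000: CF_t = 3.000000, DF = 0.738033, PV = 2.214099
  t = 6.0000: CF_t = 3.000000, DF = 0.717931, PV = 2.153793
  t = 6.5000: CF_t = 3.000000, DF = 0.698376, PV = 2.095129
  t = 7.0000: CF_t = 103.000000, DF = 0.679354, PV = 69.973504
Price P = sum_t PV_t = 102.290326
Convexity numerator sum_t t*(t + 1/m) * CF_t / (1+y/m)^(m*t + 2):
  t = 0.5000: term = 1.380740
  t = 1.0000: term = 4.029397
  t = 1.5000: term = 7.839294
  t = 2.0000: term = 12.709620
  t = 2.5000: term = 18.545166
  t = 3.0000: term = 25.256062
  t = 3.5000: term = 32.757538
  t = 4.0000: term = 40.969684
  t = 4.5000: term = 49.817223
  t = 5.0000: term = 59.229296
  t = 5.5000: term = 69.139256
  t = 6.0000: term = 79.484465
  t = 6.5000: term = 90.206105
  t = 7.0000: term = 3476.215515
Convexity = (1/P) * sum = 3967.579361 / 102.290326 = 38.787435


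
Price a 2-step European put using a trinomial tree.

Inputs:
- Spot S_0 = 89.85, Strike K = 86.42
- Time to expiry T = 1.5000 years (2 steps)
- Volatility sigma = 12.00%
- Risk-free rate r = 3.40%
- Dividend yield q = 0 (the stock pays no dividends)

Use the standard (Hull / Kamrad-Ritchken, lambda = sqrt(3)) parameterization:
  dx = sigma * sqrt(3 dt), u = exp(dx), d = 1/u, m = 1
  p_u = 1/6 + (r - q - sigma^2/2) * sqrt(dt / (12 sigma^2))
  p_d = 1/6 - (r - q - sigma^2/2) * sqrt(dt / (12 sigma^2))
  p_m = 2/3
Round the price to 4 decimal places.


Answer: Price = V(0,0) = 1.8739

Derivation:
dt = T/N = 0.750000; dx = sigma*sqrt(3*dt) = 0.180000
u = exp(dx) = 1.197217; d = 1/u = 0.835270
p_u = 0.222500, p_m = 0.666667, p_d = 0.110833
Discount per step: exp(-r*dt) = 0.974822
Stock lattice S(k, j) with j the centered position index:
  k=0: S(0,+0) = 89.8500
  k=1: S(1,-1) = 75.0490; S(1,+0) = 89.8500; S(1,+1) = 107.5700
  k=2: S(2,-2) = 62.6862; S(2,-1) = 75.0490; S(2,+0) = 89.8500; S(2,+1) = 107.5700; S(2,+2) = 128.7846
Terminal payoffs V(N, j) = max(K - S_T, 0):
  V(2,-2) = 23.733782; V(2,-1) = 11.370972; V(2,+0) = 0.000000; V(2,+1) = 0.000000; V(2,+2) = 0.000000
Backward induction: V(k, j) = exp(-r*dt) * [p_u * V(k+1, j+1) + p_m * V(k+1, j) + p_d * V(k+1, j-1)]
  V(1,-1) = exp(-r*dt) * [p_u*0.000000 + p_m*11.370972 + p_d*23.733782] = 9.954050
  V(1,+0) = exp(-r*dt) * [p_u*0.000000 + p_m*0.000000 + p_d*11.370972] = 1.228552
  V(1,+1) = exp(-r*dt) * [p_u*0.000000 + p_m*0.000000 + p_d*0.000000] = 0.000000
  V(0,+0) = exp(-r*dt) * [p_u*0.000000 + p_m*1.228552 + p_d*9.954050] = 1.873877
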